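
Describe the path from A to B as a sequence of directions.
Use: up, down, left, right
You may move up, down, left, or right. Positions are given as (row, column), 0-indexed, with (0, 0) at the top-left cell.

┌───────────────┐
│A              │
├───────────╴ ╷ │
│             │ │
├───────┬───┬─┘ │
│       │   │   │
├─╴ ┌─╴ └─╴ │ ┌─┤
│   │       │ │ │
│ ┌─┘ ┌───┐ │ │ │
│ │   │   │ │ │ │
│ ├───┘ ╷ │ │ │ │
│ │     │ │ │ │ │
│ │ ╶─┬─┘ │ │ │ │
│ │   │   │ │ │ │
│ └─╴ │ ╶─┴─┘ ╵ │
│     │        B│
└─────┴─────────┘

Finding the path and converting it to directions:
Path through cells: (0,0) → (0,1) → (0,2) → (0,3) → (0,4) → (0,5) → (0,6) → (0,7) → (1,7) → (2,7) → (2,6) → (3,6) → (4,6) → (5,6) → (6,6) → (7,6) → (7,7)
Directions: right, right, right, right, right, right, right, down, down, left, down, down, down, down, down, right

Solution:

┌───────────────┐
│A → → → → → → ↓│
├───────────╴ ╷ │
│             │↓│
├───────┬───┬─┘ │
│       │   │↓ ↲│
├─╴ ┌─╴ └─╴ │ ┌─┤
│   │       │↓│ │
│ ┌─┘ ┌───┐ │ │ │
│ │   │   │ │↓│ │
│ ├───┘ ╷ │ │ │ │
│ │     │ │ │↓│ │
│ │ ╶─┬─┘ │ │ │ │
│ │   │   │ │↓│ │
│ └─╴ │ ╶─┴─┘ ╵ │
│     │      ↳ B│
└─────┴─────────┘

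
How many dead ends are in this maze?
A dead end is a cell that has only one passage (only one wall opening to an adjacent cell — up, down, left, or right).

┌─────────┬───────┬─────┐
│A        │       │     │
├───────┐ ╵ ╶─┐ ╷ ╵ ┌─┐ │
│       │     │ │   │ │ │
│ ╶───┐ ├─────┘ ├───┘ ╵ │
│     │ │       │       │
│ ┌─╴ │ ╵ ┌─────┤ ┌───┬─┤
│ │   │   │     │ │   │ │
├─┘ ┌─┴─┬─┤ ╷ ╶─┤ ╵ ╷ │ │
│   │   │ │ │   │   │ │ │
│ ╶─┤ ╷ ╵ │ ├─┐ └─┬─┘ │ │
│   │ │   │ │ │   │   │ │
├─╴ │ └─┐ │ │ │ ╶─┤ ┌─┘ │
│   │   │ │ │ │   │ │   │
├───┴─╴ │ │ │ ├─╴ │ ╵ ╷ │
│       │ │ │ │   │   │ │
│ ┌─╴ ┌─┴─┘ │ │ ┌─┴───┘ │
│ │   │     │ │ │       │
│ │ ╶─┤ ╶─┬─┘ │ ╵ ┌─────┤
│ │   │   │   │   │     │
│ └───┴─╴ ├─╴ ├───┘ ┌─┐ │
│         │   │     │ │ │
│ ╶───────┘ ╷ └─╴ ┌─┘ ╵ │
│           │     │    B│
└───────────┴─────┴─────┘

Checking each cell for number of passages:

Dead ends found at positions:
  (0, 0)
  (1, 6)
  (1, 10)
  (3, 0)
  (3, 7)
  (3, 11)
  (4, 4)
  (5, 6)
  (5, 8)
  (6, 0)
  (7, 4)
  (9, 2)
  (9, 5)
  (10, 7)
  (10, 10)
  (11, 9)
Total dead ends: 16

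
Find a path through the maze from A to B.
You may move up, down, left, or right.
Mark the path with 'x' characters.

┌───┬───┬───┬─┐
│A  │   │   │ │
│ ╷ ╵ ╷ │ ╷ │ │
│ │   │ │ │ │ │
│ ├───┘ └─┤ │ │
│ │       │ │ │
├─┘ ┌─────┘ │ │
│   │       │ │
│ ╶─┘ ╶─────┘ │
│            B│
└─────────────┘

Finding the shortest path through the maze:
Path length: 18 steps
Directions: right → down → right → up → right → down → down → left → left → down → left → down → right → right → right → right → right → right

Solution:

┌───┬───┬───┬─┐
│A x│x x│   │ │
│ ╷ ╵ ╷ │ ╷ │ │
│ │x x│x│ │ │ │
│ ├───┘ └─┤ │ │
│ │x x x  │ │ │
├─┘ ┌─────┘ │ │
│x x│       │ │
│ ╶─┘ ╶─────┘ │
│x x x x x x B│
└─────────────┘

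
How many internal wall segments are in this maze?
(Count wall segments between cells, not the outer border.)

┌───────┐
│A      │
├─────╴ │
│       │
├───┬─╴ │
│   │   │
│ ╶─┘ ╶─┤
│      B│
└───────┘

Counting internal wall segments:
Total internal walls: 9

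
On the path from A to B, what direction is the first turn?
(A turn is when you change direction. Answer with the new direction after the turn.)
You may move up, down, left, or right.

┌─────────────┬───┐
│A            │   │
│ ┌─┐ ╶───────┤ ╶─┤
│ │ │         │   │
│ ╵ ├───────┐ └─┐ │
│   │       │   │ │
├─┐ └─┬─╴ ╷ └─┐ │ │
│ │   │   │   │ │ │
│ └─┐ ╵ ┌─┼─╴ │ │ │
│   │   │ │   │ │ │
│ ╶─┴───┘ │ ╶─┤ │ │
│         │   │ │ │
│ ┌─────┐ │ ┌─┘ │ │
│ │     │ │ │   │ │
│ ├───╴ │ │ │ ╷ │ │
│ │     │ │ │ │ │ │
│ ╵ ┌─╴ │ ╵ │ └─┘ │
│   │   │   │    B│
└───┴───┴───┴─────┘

Directions: right, right, down, right, right, right, right, down, right, down, down, down, down, left, down, down, right, right
First turn direction: down

Solution:

┌─────────────┬───┐
│A → ↓        │   │
│ ┌─┐ ╶───────┤ ╶─┤
│ │ │↳ → → → ↓│   │
│ ╵ ├───────┐ └─┐ │
│   │       │↳ ↓│ │
├─┐ └─┬─╴ ╷ └─┐ │ │
│ │   │   │   │↓│ │
│ └─┐ ╵ ┌─┼─╴ │ │ │
│   │   │ │   │↓│ │
│ ╶─┴───┘ │ ╶─┤ │ │
│         │   │↓│ │
│ ┌─────┐ │ ┌─┘ │ │
│ │     │ │ │↓ ↲│ │
│ ├───╴ │ │ │ ╷ │ │
│ │     │ │ │↓│ │ │
│ ╵ ┌─╴ │ ╵ │ └─┘ │
│   │   │   │↳ → B│
└───┴───┴───┴─────┘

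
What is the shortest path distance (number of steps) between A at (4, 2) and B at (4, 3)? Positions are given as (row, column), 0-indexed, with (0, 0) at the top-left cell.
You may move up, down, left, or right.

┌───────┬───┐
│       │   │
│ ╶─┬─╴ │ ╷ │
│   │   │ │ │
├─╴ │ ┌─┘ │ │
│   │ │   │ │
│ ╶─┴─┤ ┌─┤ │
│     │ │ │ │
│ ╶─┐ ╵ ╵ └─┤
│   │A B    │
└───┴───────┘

Finding path from (4, 2) to (4, 3):
Path: (4,2) → (4,3)
Distance: 1 steps

Solution:

┌───────┬───┐
│       │   │
│ ╶─┬─╴ │ ╷ │
│   │   │ │ │
├─╴ │ ┌─┘ │ │
│   │ │   │ │
│ ╶─┴─┤ ┌─┤ │
│     │ │ │ │
│ ╶─┐ ╵ ╵ └─┤
│   │A B    │
└───┴───────┘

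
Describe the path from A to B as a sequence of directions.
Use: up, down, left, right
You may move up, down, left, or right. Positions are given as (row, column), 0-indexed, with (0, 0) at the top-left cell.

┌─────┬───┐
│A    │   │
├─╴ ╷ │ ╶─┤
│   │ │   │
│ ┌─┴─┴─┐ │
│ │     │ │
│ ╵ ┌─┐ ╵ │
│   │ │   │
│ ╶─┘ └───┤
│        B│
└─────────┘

Finding the path and converting it to directions:
Path through cells: (0,0) → (0,1) → (1,1) → (1,0) → (2,0) → (3,0) → (4,0) → (4,1) → (4,2) → (4,3) → (4,4)
Directions: right, down, left, down, down, down, right, right, right, right

Solution:

┌─────┬───┐
│A ↓  │   │
├─╴ ╷ │ ╶─┤
│↓ ↲│ │   │
│ ┌─┴─┴─┐ │
│↓│     │ │
│ ╵ ┌─┐ ╵ │
│↓  │ │   │
│ ╶─┘ └───┤
│↳ → → → B│
└─────────┘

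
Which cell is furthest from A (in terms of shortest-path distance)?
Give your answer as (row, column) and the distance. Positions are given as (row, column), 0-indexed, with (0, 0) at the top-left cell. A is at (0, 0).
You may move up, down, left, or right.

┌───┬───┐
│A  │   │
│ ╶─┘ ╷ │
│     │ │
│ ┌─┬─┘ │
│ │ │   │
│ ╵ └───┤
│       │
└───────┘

Computing BFS distances from A to all cells:
Furthest cell: (2, 2)
Distance: 8 steps

Path from A to the furthest cell:

┌───┬───┐
│A  │↱ ↓│
│ ╶─┘ ╷ │
│↳ → ↑│↓│
│ ┌─┬─┘ │
│ │ │B ↲│
│ ╵ └───┤
│       │
└───────┘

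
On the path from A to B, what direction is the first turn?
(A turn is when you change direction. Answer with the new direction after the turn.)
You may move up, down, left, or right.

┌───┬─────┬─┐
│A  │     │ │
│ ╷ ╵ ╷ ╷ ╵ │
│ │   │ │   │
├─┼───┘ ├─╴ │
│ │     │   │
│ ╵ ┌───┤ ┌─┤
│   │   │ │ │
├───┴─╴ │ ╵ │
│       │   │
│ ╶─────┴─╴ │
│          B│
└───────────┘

Directions: right, down, right, up, right, right, down, right, down, left, down, down, right, down
First turn direction: down

Solution:

┌───┬─────┬─┐
│A ↓│↱ → ↓│ │
│ ╷ ╵ ╷ ╷ ╵ │
│ │↳ ↑│ │↳ ↓│
├─┼───┘ ├─╴ │
│ │     │↓ ↲│
│ ╵ ┌───┤ ┌─┤
│   │   │↓│ │
├───┴─╴ │ ╵ │
│       │↳ ↓│
│ ╶─────┴─╴ │
│          B│
└───────────┘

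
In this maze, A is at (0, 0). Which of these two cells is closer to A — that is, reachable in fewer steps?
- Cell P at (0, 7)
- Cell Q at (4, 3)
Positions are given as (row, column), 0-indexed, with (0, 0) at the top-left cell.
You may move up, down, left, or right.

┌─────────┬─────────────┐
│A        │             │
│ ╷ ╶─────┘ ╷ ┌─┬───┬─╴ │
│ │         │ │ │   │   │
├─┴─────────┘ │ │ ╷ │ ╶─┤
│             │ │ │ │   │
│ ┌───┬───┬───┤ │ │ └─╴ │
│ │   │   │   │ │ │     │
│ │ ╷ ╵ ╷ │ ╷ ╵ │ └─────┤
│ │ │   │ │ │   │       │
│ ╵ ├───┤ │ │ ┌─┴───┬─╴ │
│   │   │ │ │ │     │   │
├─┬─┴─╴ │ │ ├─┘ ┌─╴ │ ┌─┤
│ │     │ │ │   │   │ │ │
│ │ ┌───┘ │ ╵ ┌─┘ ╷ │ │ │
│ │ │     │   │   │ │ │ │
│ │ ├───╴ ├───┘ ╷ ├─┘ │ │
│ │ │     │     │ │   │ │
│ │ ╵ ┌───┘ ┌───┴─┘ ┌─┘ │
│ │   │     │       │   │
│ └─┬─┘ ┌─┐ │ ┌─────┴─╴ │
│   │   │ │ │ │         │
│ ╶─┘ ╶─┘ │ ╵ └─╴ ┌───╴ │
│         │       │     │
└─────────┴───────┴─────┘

Shortest path A → P at (0, 7): 9 steps
Shortest path A → Q at (4, 3): 25 steps

P is closer (9 steps vs 25 steps).

Path to P:

┌─────────┬─────────────┐
│A ↓      │↱ → P        │
│ ╷ ╶─────┘ ╷ ┌─┬───┬─╴ │
│ │↳ → → → ↑│ │ │   │   │
├─┴─────────┘ │ │ ╷ │ ╶─┤
│             │ │ │ │   │
│ ┌───┬───┬───┤ │ │ └─╴ │
│ │   │   │   │ │ │     │
│ │ ╷ ╵ ╷ │ ╷ ╵ │ └─────┤
│ │ │   │ │ │   │       │
│ ╵ ├───┤ │ │ ┌─┴───┬─╴ │
│   │   │ │ │ │     │   │
├─┬─┴─╴ │ │ ├─┘ ┌─╴ │ ┌─┤
│ │     │ │ │   │   │ │ │
│ │ ┌───┘ │ ╵ ┌─┘ ╷ │ │ │
│ │ │     │   │   │ │ │ │
│ │ ├───╴ ├───┘ ╷ ├─┘ │ │
│ │ │     │     │ │   │ │
│ │ ╵ ┌───┘ ┌───┴─┘ ┌─┘ │
│ │   │     │       │   │
│ └─┬─┘ ┌─┐ │ ┌─────┴─╴ │
│   │   │ │ │ │         │
│ ╶─┘ ╶─┘ │ ╵ └─╴ ┌───╴ │
│         │       │     │
└─────────┴───────┴─────┘

Path to Q:

┌─────────┬─────────────┐
│A ↓      │↱ ↓          │
│ ╷ ╶─────┘ ╷ ┌─┬───┬─╴ │
│ │↳ → → → ↑│↓│ │   │   │
├─┴─────────┘ │ │ ╷ │ ╶─┤
│↓ ← ← ← ← ← ↲│ │ │ │   │
│ ┌───┬───┬───┤ │ │ └─╴ │
│↓│↱ ↓│   │   │ │ │     │
│ │ ╷ ╵ ╷ │ ╷ ╵ │ └─────┤
│↓│↑│↳ Q│ │ │   │       │
│ ╵ ├───┤ │ │ ┌─┴───┬─╴ │
│↳ ↑│   │ │ │ │     │   │
├─┬─┴─╴ │ │ ├─┘ ┌─╴ │ ┌─┤
│ │     │ │ │   │   │ │ │
│ │ ┌───┘ │ ╵ ┌─┘ ╷ │ │ │
│ │ │     │   │   │ │ │ │
│ │ ├───╴ ├───┘ ╷ ├─┘ │ │
│ │ │     │     │ │   │ │
│ │ ╵ ┌───┘ ┌───┴─┘ ┌─┘ │
│ │   │     │       │   │
│ └─┬─┘ ┌─┐ │ ┌─────┴─╴ │
│   │   │ │ │ │         │
│ ╶─┘ ╶─┘ │ ╵ └─╴ ┌───╴ │
│         │       │     │
└─────────┴───────┴─────┘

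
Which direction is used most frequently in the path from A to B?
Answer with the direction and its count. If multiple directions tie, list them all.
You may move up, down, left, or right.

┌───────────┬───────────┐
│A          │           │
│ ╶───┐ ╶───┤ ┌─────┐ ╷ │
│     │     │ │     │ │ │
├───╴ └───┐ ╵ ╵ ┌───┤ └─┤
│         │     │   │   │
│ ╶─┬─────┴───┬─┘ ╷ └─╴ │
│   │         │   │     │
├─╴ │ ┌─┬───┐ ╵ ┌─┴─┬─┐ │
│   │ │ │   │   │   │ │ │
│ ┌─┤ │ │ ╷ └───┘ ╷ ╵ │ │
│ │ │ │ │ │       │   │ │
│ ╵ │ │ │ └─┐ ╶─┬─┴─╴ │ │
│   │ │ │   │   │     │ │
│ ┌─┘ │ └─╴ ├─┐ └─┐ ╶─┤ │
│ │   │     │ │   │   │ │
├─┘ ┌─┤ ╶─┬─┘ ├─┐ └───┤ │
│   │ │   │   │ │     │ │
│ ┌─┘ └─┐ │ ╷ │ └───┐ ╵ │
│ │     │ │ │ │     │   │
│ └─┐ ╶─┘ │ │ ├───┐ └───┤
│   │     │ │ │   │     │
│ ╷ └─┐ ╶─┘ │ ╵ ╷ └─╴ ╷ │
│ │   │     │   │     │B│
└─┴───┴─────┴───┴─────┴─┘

Directions: right, right, right, down, right, right, down, right, up, up, right, right, right, right, down, down, right, down, down, down, down, down, down, down, left, up, left, left, up, left, up, left, up, left, up, left, down, down, right, down, left, left, down, right, down, down, left, down, right, right, up, up, up, right, down, down, down, right, up, right, down, right, right, up, right, down
Counts: {'right': 21, 'down': 23, 'up': 12, 'left': 10}
Most common: down (23 times)

Solution:

┌───────────┬───────────┐
│A → → ↓    │↱ → → → ↓  │
│ ╶───┐ ╶───┤ ┌─────┐ ╷ │
│     │↳ → ↓│↑│     │↓│ │
├───╴ └───┐ ╵ ╵ ┌───┤ └─┤
│         │↳ ↑  │   │↳ ↓│
│ ╶─┬─────┴───┬─┘ ╷ └─╴ │
│   │         │   │    ↓│
├─╴ │ ┌─┬───┐ ╵ ┌─┴─┬─┐ │
│   │ │ │↓ ↰│   │   │ │↓│
│ ┌─┤ │ │ ╷ └───┘ ╷ ╵ │ │
│ │ │ │ │↓│↑ ↰    │   │↓│
│ ╵ │ │ │ └─┐ ╶─┬─┴─╴ │ │
│   │ │ │↳ ↓│↑ ↰│     │↓│
│ ┌─┘ │ └─╴ ├─┐ └─┐ ╶─┤ │
│ │   │↓ ← ↲│ │↑ ↰│   │↓│
├─┘ ┌─┤ ╶─┬─┘ ├─┐ └───┤ │
│   │ │↳ ↓│↱ ↓│ │↑ ← ↰│↓│
│ ┌─┘ └─┐ │ ╷ │ └───┐ ╵ │
│ │     │↓│↑│↓│     │↑ ↲│
│ └─┐ ╶─┘ │ │ ├───┐ └───┤
│   │  ↓ ↲│↑│↓│↱ ↓│  ↱ ↓│
│ ╷ └─┐ ╶─┘ │ ╵ ╷ └─╴ ╷ │
│ │   │↳ → ↑│↳ ↑│↳ → ↑│B│
└─┴───┴─────┴───┴─────┴─┘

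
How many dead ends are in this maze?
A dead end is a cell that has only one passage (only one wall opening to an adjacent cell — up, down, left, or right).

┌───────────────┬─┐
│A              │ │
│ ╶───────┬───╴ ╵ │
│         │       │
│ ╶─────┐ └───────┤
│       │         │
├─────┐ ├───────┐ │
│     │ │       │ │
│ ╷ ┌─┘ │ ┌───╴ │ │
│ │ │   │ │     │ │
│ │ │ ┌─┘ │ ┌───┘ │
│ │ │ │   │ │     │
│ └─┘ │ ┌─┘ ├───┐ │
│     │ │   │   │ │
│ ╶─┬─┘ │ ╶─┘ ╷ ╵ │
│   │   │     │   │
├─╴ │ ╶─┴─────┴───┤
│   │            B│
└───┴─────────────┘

Checking each cell for number of passages:

Dead ends found at positions:
  (0, 8)
  (1, 5)
  (3, 2)
  (5, 1)
  (5, 6)
  (8, 0)
  (8, 8)
Total dead ends: 7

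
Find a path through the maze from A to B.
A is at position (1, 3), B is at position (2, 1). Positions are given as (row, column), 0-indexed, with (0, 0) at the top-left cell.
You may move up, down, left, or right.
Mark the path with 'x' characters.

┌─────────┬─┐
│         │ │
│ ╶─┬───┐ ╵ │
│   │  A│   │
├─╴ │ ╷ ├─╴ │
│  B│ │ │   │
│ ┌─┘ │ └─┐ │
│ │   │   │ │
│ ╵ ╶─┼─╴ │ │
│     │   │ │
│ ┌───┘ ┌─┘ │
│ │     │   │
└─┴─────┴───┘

Finding the shortest path from (1, 3) to (2, 1):
Path length: 9 steps
Directions: left → down → down → left → down → left → up → up → right

Solution:

┌─────────┬─┐
│         │ │
│ ╶─┬───┐ ╵ │
│   │x A│   │
├─╴ │ ╷ ├─╴ │
│x B│x│ │   │
│ ┌─┘ │ └─┐ │
│x│x x│   │ │
│ ╵ ╶─┼─╴ │ │
│x x  │   │ │
│ ┌───┘ ┌─┘ │
│ │     │   │
└─┴─────┴───┘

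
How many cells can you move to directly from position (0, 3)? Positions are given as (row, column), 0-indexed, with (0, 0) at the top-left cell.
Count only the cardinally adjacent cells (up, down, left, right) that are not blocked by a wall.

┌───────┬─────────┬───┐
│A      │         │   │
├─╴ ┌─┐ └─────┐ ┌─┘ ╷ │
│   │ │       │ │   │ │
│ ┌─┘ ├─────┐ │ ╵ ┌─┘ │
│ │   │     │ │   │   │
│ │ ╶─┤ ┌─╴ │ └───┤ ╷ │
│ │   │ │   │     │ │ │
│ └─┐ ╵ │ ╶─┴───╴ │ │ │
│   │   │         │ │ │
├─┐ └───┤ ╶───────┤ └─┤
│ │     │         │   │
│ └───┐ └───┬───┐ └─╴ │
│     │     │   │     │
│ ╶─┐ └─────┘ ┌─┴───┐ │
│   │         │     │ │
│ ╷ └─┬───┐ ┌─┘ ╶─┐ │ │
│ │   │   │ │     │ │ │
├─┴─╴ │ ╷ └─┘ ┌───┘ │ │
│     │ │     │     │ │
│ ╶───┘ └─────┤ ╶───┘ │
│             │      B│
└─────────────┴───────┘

Checking passable neighbors of (0, 3):
Neighbors: (1, 3), (0, 2)
Count: 2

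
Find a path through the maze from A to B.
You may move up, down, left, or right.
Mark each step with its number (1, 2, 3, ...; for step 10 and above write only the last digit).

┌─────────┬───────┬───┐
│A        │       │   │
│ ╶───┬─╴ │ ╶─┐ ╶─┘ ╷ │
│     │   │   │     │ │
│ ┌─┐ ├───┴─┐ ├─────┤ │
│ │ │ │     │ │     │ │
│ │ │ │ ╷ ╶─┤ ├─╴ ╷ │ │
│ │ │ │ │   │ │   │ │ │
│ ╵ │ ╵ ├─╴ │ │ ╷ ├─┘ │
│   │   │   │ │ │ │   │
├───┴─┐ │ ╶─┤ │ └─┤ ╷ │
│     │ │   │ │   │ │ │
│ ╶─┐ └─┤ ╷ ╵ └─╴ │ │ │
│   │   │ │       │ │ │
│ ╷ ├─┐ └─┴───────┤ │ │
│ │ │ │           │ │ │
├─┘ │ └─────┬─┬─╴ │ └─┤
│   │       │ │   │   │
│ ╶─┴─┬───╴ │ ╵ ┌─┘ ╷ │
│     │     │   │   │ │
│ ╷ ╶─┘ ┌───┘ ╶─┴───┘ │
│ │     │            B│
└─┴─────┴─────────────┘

Finding the shortest path through the maze:
Path length: 44 steps
Directions: down → right → right → down → down → down → right → up → up → right → down → right → down → left → down → right → down → right → up → up → up → up → up → left → up → right → right → down → right → right → up → right → down → down → down → down → left → down → down → down → down → right → down → down

Solution:

┌─────────┬───────┬───┐
│A        │5 6 7  │1 2│
│ ╶───┬─╴ │ ╶─┐ ╶─┘ ╷ │
│1 2 3│   │4 3│8 9 0│3│
│ ┌─┐ ├───┴─┐ ├─────┤ │
│ │ │4│9 0  │2│     │4│
│ │ │ │ ╷ ╶─┤ ├─╴ ╷ │ │
│ │ │5│8│1 2│1│   │ │5│
│ ╵ │ ╵ ├─╴ │ │ ╷ ├─┘ │
│   │6 7│4 3│0│ │ │7 6│
├───┴─┐ │ ╶─┤ │ └─┤ ╷ │
│     │ │5 6│9│   │8│ │
│ ╶─┐ └─┤ ╷ ╵ └─╴ │ │ │
│   │   │ │7 8    │9│ │
│ ╷ ├─┐ └─┴───────┤ │ │
│ │ │ │           │0│ │
├─┘ │ └─────┬─┬─╴ │ └─┤
│   │       │ │   │1 2│
│ ╶─┴─┬───╴ │ ╵ ┌─┘ ╷ │
│     │     │   │   │3│
│ ╷ ╶─┘ ┌───┘ ╶─┴───┘ │
│ │     │            B│
└─┴─────┴─────────────┘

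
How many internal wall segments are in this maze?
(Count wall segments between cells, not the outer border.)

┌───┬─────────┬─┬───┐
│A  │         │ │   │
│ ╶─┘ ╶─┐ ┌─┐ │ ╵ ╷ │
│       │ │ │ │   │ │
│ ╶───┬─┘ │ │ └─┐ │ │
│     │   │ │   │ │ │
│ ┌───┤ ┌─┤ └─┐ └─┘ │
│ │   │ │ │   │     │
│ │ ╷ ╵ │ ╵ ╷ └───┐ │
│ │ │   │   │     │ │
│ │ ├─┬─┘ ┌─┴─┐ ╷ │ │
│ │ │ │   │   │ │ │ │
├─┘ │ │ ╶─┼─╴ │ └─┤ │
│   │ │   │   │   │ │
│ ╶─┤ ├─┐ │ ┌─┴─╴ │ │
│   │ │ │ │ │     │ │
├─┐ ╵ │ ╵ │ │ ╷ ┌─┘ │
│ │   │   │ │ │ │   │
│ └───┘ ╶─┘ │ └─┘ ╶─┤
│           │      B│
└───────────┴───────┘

Counting internal wall segments:
Total internal walls: 81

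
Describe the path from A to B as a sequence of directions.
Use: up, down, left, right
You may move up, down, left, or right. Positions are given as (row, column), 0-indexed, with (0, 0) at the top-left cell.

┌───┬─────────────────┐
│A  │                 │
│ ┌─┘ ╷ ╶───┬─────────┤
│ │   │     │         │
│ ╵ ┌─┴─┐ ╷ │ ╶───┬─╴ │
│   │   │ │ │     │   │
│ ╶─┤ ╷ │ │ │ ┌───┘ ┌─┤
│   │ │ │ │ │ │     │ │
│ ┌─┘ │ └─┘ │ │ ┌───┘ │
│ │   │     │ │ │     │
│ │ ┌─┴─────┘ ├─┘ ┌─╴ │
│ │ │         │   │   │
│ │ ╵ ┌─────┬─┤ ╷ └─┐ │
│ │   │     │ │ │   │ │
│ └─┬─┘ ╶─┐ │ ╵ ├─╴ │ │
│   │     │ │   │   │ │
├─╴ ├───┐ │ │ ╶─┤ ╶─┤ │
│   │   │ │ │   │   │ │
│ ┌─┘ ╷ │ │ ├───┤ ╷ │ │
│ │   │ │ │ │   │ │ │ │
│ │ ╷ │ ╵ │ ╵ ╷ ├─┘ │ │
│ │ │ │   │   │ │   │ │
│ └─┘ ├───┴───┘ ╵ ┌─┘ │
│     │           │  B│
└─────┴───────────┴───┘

Finding the path and converting it to directions:
Path through cells: (0,0) → (1,0) → (2,0) → (3,0) → (4,0) → (5,0) → (6,0) → (7,0) → (7,1) → (8,1) → (8,0) → (9,0) → (10,0) → (11,0) → (11,1) → (11,2) → (10,2) → (9,2) → (8,2) → (8,3) → (9,3) → (10,3) → (10,4) → (9,4) → (8,4) → (7,4) → (7,3) → (6,3) → (6,4) → (6,5) → (7,5) → (8,5) → (9,5) → (10,5) → (10,6) → (9,6) → (9,7) → (10,7) → (11,7) → (11,8) → (10,8) → (10,9) → (9,9) → (8,9) → (8,8) → (7,8) → (7,9) → (6,9) → (6,8) → (5,8) → (4,8) → (4,9) → (4,10) → (5,10) → (6,10) → (7,10) → (8,10) → (9,10) → (10,10) → (11,10)
Directions: down, down, down, down, down, down, down, right, down, left, down, down, down, right, right, up, up, up, right, down, down, right, up, up, up, left, up, right, right, down, down, down, down, right, up, right, down, down, right, up, right, up, up, left, up, right, up, left, up, up, right, right, down, down, down, down, down, down, down

Solution:

┌───┬─────────────────┐
│A  │                 │
│ ┌─┘ ╷ ╶───┬─────────┤
│↓│   │     │         │
│ ╵ ┌─┴─┐ ╷ │ ╶───┬─╴ │
│↓  │   │ │ │     │   │
│ ╶─┤ ╷ │ │ │ ┌───┘ ┌─┤
│↓  │ │ │ │ │ │     │ │
│ ┌─┘ │ └─┘ │ │ ┌───┘ │
│↓│   │     │ │ │↱ → ↓│
│ │ ┌─┴─────┘ ├─┘ ┌─╴ │
│↓│ │         │  ↑│  ↓│
│ │ ╵ ┌─────┬─┤ ╷ └─┐ │
│↓│   │↱ → ↓│ │ │↑ ↰│↓│
│ └─┬─┘ ╶─┐ │ ╵ ├─╴ │ │
│↳ ↓│  ↑ ↰│↓│   │↱ ↑│↓│
├─╴ ├───┐ │ │ ╶─┤ ╶─┤ │
│↓ ↲│↱ ↓│↑│↓│   │↑ ↰│↓│
│ ┌─┘ ╷ │ │ ├───┤ ╷ │ │
│↓│  ↑│↓│↑│↓│↱ ↓│ │↑│↓│
│ │ ╷ │ ╵ │ ╵ ╷ ├─┘ │ │
│↓│ │↑│↳ ↑│↳ ↑│↓│↱ ↑│↓│
│ └─┘ ├───┴───┘ ╵ ┌─┘ │
│↳ → ↑│        ↳ ↑│  B│
└─────┴───────────┴───┘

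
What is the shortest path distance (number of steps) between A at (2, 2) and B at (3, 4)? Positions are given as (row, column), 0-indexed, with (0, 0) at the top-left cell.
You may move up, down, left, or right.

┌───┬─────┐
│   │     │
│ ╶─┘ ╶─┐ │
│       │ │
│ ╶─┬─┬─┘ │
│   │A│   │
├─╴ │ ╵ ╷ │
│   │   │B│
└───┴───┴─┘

Finding path from (2, 2) to (3, 4):
Path: (2,2) → (3,2) → (3,3) → (2,3) → (2,4) → (3,4)
Distance: 5 steps

Solution:

┌───┬─────┐
│   │     │
│ ╶─┘ ╶─┐ │
│       │ │
│ ╶─┬─┬─┘ │
│   │A│↱ ↓│
├─╴ │ ╵ ╷ │
│   │↳ ↑│B│
└───┴───┴─┘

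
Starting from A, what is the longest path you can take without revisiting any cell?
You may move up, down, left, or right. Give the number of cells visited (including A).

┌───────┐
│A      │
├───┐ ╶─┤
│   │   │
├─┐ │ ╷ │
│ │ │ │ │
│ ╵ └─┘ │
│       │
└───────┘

Finding longest simple path using DFS:
Start: (0, 0)
Longest path visits 12 cells
Path: A → right → right → down → right → down → down → left → left → up → up → left

Solution:

┌───────┐
│A → ↓  │
├───┐ ╶─┤
│B ↰│↳ ↓│
├─┐ │ ╷ │
│ │↑│ │↓│
│ ╵ └─┘ │
│  ↑ ← ↲│
└───────┘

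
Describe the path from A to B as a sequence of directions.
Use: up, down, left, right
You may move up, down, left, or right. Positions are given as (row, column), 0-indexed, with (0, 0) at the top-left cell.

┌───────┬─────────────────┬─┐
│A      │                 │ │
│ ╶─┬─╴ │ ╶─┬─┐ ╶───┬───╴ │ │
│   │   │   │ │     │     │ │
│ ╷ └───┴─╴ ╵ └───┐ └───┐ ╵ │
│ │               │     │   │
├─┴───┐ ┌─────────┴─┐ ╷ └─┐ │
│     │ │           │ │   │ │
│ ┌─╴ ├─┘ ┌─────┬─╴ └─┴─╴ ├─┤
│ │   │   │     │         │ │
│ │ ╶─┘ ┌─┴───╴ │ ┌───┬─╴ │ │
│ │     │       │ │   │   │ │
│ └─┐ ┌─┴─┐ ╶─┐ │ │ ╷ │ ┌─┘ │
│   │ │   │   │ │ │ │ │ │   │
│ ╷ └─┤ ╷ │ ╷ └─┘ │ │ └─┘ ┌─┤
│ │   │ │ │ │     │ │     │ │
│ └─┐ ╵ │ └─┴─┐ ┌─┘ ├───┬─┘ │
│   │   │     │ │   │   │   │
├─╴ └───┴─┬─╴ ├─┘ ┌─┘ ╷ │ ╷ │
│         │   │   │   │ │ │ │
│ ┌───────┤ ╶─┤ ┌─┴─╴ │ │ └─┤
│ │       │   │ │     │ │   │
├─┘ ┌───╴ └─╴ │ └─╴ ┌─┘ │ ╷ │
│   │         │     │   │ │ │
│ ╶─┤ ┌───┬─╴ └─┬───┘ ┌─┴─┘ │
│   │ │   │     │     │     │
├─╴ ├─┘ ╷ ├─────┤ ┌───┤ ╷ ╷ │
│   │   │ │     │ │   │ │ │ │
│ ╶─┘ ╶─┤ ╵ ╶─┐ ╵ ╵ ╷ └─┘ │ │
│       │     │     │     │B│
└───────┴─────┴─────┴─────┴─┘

Finding the path and converting it to directions:
Path through cells: (0,0) → (1,0) → (1,1) → (2,1) → (2,2) → (2,3) → (2,4) → (2,5) → (1,5) → (1,4) → (0,4) → (0,5) → (0,6) → (0,7) → (1,7) → (1,8) → (1,9) → (2,9) → (2,10) → (2,11) → (3,11) → (3,12) → (4,12) → (4,11) → (4,10) → (4,9) → (3,9) → (3,8) → (3,7) → (3,6) → (3,5) → (3,4) → (4,4) → (4,3) → (5,3) → (5,2) → (5,1) → (4,1) → (4,2) → (3,2) → (3,1) → (3,0) → (4,0) → (5,0) → (6,0) → (6,1) → (7,1) → (7,2) → (8,2) → (8,3) → (7,3) → (6,3) → (6,4) → (7,4) → (8,4) → (8,5) → (8,6) → (9,6) → (9,5) → (10,5) → (10,6) → (11,6) → (11,5) → (11,4) → (10,4) → (10,3) → (10,2) → (10,1) → (11,1) → (11,0) → (12,0) → (12,1) → (13,1) → (13,0) → (14,0) → (14,1) → (14,2) → (13,2) → (13,3) → (12,3) → (12,4) → (13,4) → (14,4) → (14,5) → (13,5) → (13,6) → (13,7) → (14,7) → (14,8) → (14,9) → (13,9) → (13,10) → (14,10) → (14,11) → (14,12) → (13,12) → (12,12) → (12,13) → (13,13) → (14,13)
Directions: down, right, down, right, right, right, right, up, left, up, right, right, right, down, right, right, down, right, right, down, right, down, left, left, left, up, left, left, left, left, left, down, left, down, left, left, up, right, up, left, left, down, down, down, right, down, right, down, right, up, up, right, down, down, right, right, down, left, down, right, down, left, left, up, left, left, left, down, left, down, right, down, left, down, right, right, up, right, up, right, down, down, right, up, right, right, down, right, right, up, right, down, right, right, up, up, right, down, down

Solution:

┌───────┬─────────────────┬─┐
│A      │↱ → → ↓          │ │
│ ╶─┬─╴ │ ╶─┬─┐ ╶───┬───╴ │ │
│↳ ↓│   │↑ ↰│ │↳ → ↓│     │ │
│ ╷ └───┴─╴ ╵ └───┐ └───┐ ╵ │
│ │↳ → → → ↑      │↳ → ↓│   │
├─┴───┐ ┌─────────┴─┐ ╷ └─┐ │
│↓ ← ↰│ │↓ ← ← ← ← ↰│ │↳ ↓│ │
│ ┌─╴ ├─┘ ┌─────┬─╴ └─┴─╴ ├─┤
│↓│↱ ↑│↓ ↲│     │  ↑ ← ← ↲│ │
│ │ ╶─┘ ┌─┴───╴ │ ┌───┬─╴ │ │
│↓│↑ ← ↲│       │ │   │   │ │
│ └─┐ ┌─┴─┐ ╶─┐ │ │ ╷ │ ┌─┘ │
│↳ ↓│ │↱ ↓│   │ │ │ │ │ │   │
│ ╷ └─┤ ╷ │ ╷ └─┘ │ │ └─┘ ┌─┤
│ │↳ ↓│↑│↓│ │     │ │     │ │
│ └─┐ ╵ │ └─┴─┐ ┌─┘ ├───┬─┘ │
│   │↳ ↑│↳ → ↓│ │   │   │   │
├─╴ └───┴─┬─╴ ├─┘ ┌─┘ ╷ │ ╷ │
│         │↓ ↲│   │   │ │ │ │
│ ┌───────┤ ╶─┤ ┌─┴─╴ │ │ └─┤
│ │↓ ← ← ↰│↳ ↓│ │     │ │   │
├─┘ ┌───╴ └─╴ │ └─╴ ┌─┘ │ ╷ │
│↓ ↲│    ↑ ← ↲│     │   │ │ │
│ ╶─┤ ┌───┬─╴ └─┬───┘ ┌─┴─┘ │
│↳ ↓│ │↱ ↓│     │     │  ↱ ↓│
├─╴ ├─┘ ╷ ├─────┤ ┌───┤ ╷ ╷ │
│↓ ↲│↱ ↑│↓│↱ → ↓│ │↱ ↓│ │↑│↓│
│ ╶─┘ ╶─┤ ╵ ╶─┐ ╵ ╵ ╷ └─┘ │ │
│↳ → ↑  │↳ ↑  │↳ → ↑│↳ → ↑│B│
└───────┴─────┴─────┴─────┴─┘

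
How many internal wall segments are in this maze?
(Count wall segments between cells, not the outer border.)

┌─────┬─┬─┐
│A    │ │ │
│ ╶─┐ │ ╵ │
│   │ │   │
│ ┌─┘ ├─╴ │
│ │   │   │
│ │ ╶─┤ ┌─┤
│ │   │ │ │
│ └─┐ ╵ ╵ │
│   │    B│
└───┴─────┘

Counting internal wall segments:
Total internal walls: 16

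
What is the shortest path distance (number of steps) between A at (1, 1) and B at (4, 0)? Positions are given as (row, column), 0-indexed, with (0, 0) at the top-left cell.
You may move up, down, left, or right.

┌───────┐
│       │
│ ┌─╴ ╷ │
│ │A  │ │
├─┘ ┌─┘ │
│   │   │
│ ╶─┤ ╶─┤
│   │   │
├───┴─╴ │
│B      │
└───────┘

Finding path from (1, 1) to (4, 0):
Path: (1,1) → (1,2) → (0,2) → (0,3) → (1,3) → (2,3) → (2,2) → (3,2) → (3,3) → (4,3) → (4,2) → (4,1) → (4,0)
Distance: 12 steps

Solution:

┌───────┐
│    ↱ ↓│
│ ┌─╴ ╷ │
│ │A ↑│↓│
├─┘ ┌─┘ │
│   │↓ ↲│
│ ╶─┤ ╶─┤
│   │↳ ↓│
├───┴─╴ │
│B ← ← ↲│
└───────┘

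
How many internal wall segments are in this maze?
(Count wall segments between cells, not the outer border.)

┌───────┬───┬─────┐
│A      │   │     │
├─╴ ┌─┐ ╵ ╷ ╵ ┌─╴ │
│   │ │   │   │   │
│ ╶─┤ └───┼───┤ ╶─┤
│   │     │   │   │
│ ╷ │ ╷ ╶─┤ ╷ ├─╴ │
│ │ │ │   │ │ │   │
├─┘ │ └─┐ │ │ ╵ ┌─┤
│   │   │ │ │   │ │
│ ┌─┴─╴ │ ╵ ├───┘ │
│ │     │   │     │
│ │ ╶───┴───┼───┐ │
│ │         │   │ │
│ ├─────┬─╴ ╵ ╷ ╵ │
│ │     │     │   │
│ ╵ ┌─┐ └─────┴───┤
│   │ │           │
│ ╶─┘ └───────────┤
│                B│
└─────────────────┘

Counting internal wall segments:
Total internal walls: 72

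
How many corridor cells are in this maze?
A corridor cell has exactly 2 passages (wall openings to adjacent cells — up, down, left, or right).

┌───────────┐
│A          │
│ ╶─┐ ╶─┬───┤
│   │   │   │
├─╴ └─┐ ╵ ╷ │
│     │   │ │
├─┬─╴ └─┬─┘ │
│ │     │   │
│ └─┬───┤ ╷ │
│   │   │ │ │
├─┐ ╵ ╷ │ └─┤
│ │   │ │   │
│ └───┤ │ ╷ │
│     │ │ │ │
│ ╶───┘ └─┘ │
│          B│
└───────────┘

Counting cells with exactly 2 passages:
Total corridor cells: 32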